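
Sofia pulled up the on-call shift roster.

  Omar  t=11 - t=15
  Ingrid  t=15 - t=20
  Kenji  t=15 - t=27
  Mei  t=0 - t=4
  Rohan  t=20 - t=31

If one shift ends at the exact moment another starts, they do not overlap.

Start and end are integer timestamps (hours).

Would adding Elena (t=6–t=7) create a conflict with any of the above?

No — it doesn't clash with anything

Mei: ends t=4 at or before Elena starts t=6 → clear.
Omar: starts t=11 at or after Elena ends t=7 → clear.
Ingrid: starts t=15 at or after Elena ends t=7 → clear.
Kenji: starts t=15 at or after Elena ends t=7 → clear.
Rohan: starts t=20 at or after Elena ends t=7 → clear.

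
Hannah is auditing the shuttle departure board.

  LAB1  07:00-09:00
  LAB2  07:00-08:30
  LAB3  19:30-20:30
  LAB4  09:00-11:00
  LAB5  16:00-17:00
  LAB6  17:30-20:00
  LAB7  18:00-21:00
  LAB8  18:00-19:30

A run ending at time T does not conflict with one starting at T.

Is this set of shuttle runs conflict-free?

No

Two intervals overlap when each starts before the other ends.
Sorted by start: LAB1, LAB2, LAB4, LAB5, LAB6, LAB7, LAB8, LAB3.
LAB2 starts before LAB1 ends → LAB1 and LAB2 overlap.
That's a conflict, so the schedule is not conflict-free.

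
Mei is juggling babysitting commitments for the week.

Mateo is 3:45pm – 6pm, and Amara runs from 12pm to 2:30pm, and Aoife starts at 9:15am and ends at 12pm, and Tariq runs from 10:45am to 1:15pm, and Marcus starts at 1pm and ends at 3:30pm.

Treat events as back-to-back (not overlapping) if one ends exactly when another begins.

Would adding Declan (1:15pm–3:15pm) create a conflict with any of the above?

Aoife: ends 12pm at or before Declan starts 1:15pm → clear.
Tariq: ends 1:15pm at or before Declan starts 1:15pm → clear.
Amara: starts 12pm before Declan ends 3:15pm, and ends 2:30pm after Declan starts 1:15pm → overlap.
Marcus: starts 1pm before Declan ends 3:15pm, and ends 3:30pm after Declan starts 1:15pm → overlap.
Mateo: starts 3:45pm at or after Declan ends 3:15pm → clear.
Declan overlaps Marcus, Amara.

Yes — it overlaps Amara, Marcus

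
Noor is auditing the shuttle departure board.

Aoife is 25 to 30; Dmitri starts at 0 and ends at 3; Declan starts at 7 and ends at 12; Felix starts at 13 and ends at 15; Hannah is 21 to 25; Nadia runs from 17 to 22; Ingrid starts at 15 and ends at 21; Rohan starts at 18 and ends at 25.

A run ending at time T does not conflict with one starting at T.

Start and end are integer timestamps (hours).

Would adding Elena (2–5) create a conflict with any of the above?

Yes — it overlaps Dmitri

Dmitri: starts 0 before Elena ends 5, and ends 3 after Elena starts 2 → overlap.
Declan: starts 7 at or after Elena ends 5 → clear.
Felix: starts 13 at or after Elena ends 5 → clear.
Ingrid: starts 15 at or after Elena ends 5 → clear.
Nadia: starts 17 at or after Elena ends 5 → clear.
Rohan: starts 18 at or after Elena ends 5 → clear.
Hannah: starts 21 at or after Elena ends 5 → clear.
Aoife: starts 25 at or after Elena ends 5 → clear.
Elena overlaps Dmitri.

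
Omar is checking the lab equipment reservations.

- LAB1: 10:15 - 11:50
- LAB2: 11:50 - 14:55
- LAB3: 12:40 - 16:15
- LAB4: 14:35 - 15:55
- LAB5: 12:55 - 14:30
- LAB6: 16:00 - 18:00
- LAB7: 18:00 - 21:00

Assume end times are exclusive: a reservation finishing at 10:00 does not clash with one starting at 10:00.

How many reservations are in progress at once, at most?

3

Walk through starts and ends in time order (an end at T is processed before a start at T):
10:15 start LAB1 → 1
11:50 end LAB1 → 0
11:50 start LAB2 → 1
12:40 start LAB3 → 2
12:55 start LAB5 → 3
14:30 end LAB5 → 2
14:35 start LAB4 → 3
14:55 end LAB2 → 2
15:55 end LAB4 → 1
16:00 start LAB6 → 2
16:15 end LAB3 → 1
18:00 end LAB6 → 0
18:00 start LAB7 → 1
21:00 end LAB7 → 0
Peak is 3, at 12:55 (LAB2, LAB3, LAB5).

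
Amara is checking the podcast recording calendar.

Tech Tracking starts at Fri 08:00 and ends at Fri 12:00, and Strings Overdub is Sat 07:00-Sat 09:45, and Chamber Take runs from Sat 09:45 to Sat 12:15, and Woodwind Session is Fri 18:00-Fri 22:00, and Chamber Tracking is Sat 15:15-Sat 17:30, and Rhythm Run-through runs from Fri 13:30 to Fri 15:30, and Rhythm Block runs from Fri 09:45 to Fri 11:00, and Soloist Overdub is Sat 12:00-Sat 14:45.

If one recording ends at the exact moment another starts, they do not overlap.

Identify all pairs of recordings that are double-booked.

Two intervals overlap when each starts before the other ends.
Sorted by start: Tech Tracking, Rhythm Block, Rhythm Run-through, Woodwind Session, Strings Overdub, Chamber Take, Soloist Overdub, Chamber Tracking.
Rhythm Block starts before Tech Tracking ends → Tech Tracking and Rhythm Block overlap.
Rhythm Run-through starts after Tech Tracking ends, so nothing later overlaps Tech Tracking either.
Rhythm Run-through starts after Rhythm Block ends, so nothing later overlaps Rhythm Block either.
Woodwind Session starts after Rhythm Run-through ends, so nothing later overlaps Rhythm Run-through either.
Strings Overdub starts after Woodwind Session ends, so nothing later overlaps Woodwind Session either.
Chamber Take starts exactly when Strings Overdub ends (back-to-back, no overlap), so nothing later overlaps Strings Overdub either.
Soloist Overdub starts before Chamber Take ends → Chamber Take and Soloist Overdub overlap.
Chamber Tracking starts after Chamber Take ends.
Chamber Tracking starts after Soloist Overdub ends.

Chamber Take & Soloist Overdub, Rhythm Block & Tech Tracking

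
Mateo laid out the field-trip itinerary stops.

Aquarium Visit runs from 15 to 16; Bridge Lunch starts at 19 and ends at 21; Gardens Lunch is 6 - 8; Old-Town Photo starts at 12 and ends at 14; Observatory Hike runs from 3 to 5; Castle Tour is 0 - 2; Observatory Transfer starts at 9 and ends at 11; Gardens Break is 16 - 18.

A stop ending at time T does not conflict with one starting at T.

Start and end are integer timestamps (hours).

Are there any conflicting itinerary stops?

Check each pair: they overlap iff neither finishes before the other starts.
Sorted by start: Castle Tour, Observatory Hike, Gardens Lunch, Observatory Transfer, Old-Town Photo, Aquarium Visit, Gardens Break, Bridge Lunch.
Observatory Hike starts after Castle Tour ends, so nothing later overlaps Castle Tour either.
Gardens Lunch starts after Observatory Hike ends, so nothing later overlaps Observatory Hike either.
Observatory Transfer starts after Gardens Lunch ends, so nothing later overlaps Gardens Lunch either.
Old-Town Photo starts after Observatory Transfer ends, so nothing later overlaps Observatory Transfer either.
Aquarium Visit starts after Old-Town Photo ends, so nothing later overlaps Old-Town Photo either.
Gardens Break starts exactly when Aquarium Visit ends (back-to-back, no overlap), so nothing later overlaps Aquarium Visit either.
Bridge Lunch starts after Gardens Break ends.
Every pair is clear; the schedule has no overlaps.

No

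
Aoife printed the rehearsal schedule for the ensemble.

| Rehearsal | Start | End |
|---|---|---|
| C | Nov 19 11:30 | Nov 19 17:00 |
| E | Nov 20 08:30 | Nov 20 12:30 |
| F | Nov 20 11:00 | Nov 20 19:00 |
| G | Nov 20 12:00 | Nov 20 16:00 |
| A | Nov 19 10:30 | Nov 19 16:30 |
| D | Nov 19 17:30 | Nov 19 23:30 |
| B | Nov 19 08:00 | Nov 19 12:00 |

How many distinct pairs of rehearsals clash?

6

Check each pair: they overlap iff neither finishes before the other starts.
Sorted by start: B, A, C, D, E, F, G.
A starts before B ends → B and A overlap.
C starts before B ends → B and C overlap.
D starts after B ends; B is clear from here.
C starts before A ends → A and C overlap.
D starts after A ends; A is clear from here.
D starts after C ends; C is clear from here.
E starts after D ends; D is clear from here.
F starts before E ends → E and F overlap.
G starts before E ends → E and G overlap.
G starts before F ends → F and G overlap.
Overlapping pairs: A & B, A & C, B & C, E & F, E & G, F & G — 6 in total.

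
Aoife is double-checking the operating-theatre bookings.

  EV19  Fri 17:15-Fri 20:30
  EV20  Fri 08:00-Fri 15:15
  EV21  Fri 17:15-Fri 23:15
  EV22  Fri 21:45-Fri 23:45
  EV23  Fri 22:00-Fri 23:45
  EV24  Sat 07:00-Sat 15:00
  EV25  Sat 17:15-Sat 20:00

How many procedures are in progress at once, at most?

3

Walk through starts and ends in time order (an end at T is processed before a start at T):
Fri 08:00 start EV20 → 1
Fri 15:15 end EV20 → 0
Fri 17:15 start EV19 → 1
Fri 17:15 start EV21 → 2
Fri 20:30 end EV19 → 1
Fri 21:45 start EV22 → 2
Fri 22:00 start EV23 → 3
Fri 23:15 end EV21 → 2
Fri 23:45 end EV22 → 1
Fri 23:45 end EV23 → 0
Sat 07:00 start EV24 → 1
Sat 15:00 end EV24 → 0
Sat 17:15 start EV25 → 1
Sat 20:00 end EV25 → 0
Peak is 3, at Fri 22:00 (EV21, EV22, EV23).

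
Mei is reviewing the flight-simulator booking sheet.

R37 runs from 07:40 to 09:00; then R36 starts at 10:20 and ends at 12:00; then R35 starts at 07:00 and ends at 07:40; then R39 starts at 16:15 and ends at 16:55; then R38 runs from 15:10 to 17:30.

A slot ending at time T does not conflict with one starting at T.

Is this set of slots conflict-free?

No

Sorted by start: R35, R37, R36, R38, R39.
R37 starts exactly when R35 ends (back-to-back, no overlap), so R35 has no further overlaps.
R36 starts after R37 ends, so R37 has no further overlaps.
R38 starts after R36 ends, so R36 has no further overlaps.
R39 starts before R38 ends → R38 and R39 overlap.
That's a conflict, so the schedule is not conflict-free.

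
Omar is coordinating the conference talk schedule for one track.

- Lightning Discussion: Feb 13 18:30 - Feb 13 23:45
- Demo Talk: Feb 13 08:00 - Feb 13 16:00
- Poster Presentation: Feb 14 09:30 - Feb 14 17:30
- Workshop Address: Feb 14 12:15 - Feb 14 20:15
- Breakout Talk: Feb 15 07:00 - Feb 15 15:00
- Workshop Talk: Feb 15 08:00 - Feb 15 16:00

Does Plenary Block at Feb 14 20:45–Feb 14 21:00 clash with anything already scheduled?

No — it doesn't clash with anything

Demo Talk: ends Feb 13 16:00 at or before Plenary Block starts Feb 14 20:45 → clear.
Lightning Discussion: ends Feb 13 23:45 at or before Plenary Block starts Feb 14 20:45 → clear.
Poster Presentation: ends Feb 14 17:30 at or before Plenary Block starts Feb 14 20:45 → clear.
Workshop Address: ends Feb 14 20:15 at or before Plenary Block starts Feb 14 20:45 → clear.
Breakout Talk: starts Feb 15 07:00 at or after Plenary Block ends Feb 14 21:00 → clear.
Workshop Talk: starts Feb 15 08:00 at or after Plenary Block ends Feb 14 21:00 → clear.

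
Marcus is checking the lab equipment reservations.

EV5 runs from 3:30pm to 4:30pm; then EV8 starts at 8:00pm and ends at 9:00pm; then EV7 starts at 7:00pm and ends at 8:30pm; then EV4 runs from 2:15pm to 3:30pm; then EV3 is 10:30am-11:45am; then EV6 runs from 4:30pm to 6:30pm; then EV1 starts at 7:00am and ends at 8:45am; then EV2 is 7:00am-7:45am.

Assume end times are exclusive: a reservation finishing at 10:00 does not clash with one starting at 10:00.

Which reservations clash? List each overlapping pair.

EV1 & EV2, EV7 & EV8

Sorted by start: EV1, EV2, EV3, EV4, EV5, EV6, EV7, EV8.
EV2 starts before EV1 ends → EV1 and EV2 overlap.
EV3 starts after EV1 ends, so EV1 has no further overlaps.
EV3 starts after EV2 ends, so EV2 has no further overlaps.
EV4 starts after EV3 ends, so EV3 has no further overlaps.
EV5 starts exactly when EV4 ends (back-to-back, no overlap), so EV4 has no further overlaps.
EV6 starts exactly when EV5 ends (back-to-back, no overlap), so EV5 has no further overlaps.
EV7 starts after EV6 ends, so EV6 has no further overlaps.
EV8 starts before EV7 ends → EV7 and EV8 overlap.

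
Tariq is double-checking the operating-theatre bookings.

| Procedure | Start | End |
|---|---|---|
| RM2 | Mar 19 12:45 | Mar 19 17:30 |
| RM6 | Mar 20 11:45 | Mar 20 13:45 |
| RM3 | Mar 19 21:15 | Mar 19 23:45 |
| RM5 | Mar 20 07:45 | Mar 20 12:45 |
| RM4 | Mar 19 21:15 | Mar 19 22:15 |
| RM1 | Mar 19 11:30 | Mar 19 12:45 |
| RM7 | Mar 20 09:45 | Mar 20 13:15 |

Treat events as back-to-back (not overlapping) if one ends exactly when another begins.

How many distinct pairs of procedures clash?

Two intervals overlap when each starts before the other ends.
Sorted by start: RM1, RM2, RM3, RM4, RM5, RM7, RM6.
RM2 starts exactly when RM1 ends (back-to-back, no overlap), so nothing later overlaps RM1 either.
RM3 starts after RM2 ends, so nothing later overlaps RM2 either.
RM4 starts before RM3 ends → RM3 and RM4 overlap.
RM5 starts after RM3 ends, so nothing later overlaps RM3 either.
RM5 starts after RM4 ends, so nothing later overlaps RM4 either.
RM7 starts before RM5 ends → RM5 and RM7 overlap.
RM6 starts before RM5 ends → RM5 and RM6 overlap.
RM6 starts before RM7 ends → RM7 and RM6 overlap.
Overlapping pairs: RM3 & RM4, RM5 & RM6, RM5 & RM7, RM6 & RM7 — 4 in total.

4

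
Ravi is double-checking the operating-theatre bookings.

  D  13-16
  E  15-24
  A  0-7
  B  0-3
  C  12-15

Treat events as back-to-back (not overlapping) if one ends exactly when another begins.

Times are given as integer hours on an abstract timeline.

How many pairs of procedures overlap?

Sorted by start: A, B, C, D, E.
B starts before A ends → A and B overlap.
C starts after A ends; A is clear from here.
C starts after B ends; B is clear from here.
D starts before C ends → C and D overlap.
E starts exactly when C ends (back-to-back, no overlap).
E starts before D ends → D and E overlap.
Overlapping pairs: A & B, C & D, D & E — 3 in total.

3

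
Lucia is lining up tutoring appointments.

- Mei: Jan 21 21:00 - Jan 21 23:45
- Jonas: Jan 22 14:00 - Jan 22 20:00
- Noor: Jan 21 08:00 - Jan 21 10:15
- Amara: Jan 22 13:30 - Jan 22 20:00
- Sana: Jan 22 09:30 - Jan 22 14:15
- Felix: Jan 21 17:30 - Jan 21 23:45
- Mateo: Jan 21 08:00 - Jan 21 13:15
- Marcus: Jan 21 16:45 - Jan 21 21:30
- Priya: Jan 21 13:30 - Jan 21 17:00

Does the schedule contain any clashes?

Yes

Sorted by start: Mateo, Noor, Priya, Marcus, Felix, Mei, Sana, Amara, Jonas.
Noor starts before Mateo ends → Mateo and Noor overlap.
That's a conflict, so the schedule is not conflict-free.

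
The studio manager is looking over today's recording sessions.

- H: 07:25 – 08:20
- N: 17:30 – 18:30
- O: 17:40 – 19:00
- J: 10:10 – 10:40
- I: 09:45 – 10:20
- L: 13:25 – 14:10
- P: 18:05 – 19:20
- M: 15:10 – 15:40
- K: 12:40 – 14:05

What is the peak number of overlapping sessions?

3

Sort all start/end points and keep a running count:
07:25 start H → 1
08:20 end H → 0
09:45 start I → 1
10:10 start J → 2
10:20 end I → 1
10:40 end J → 0
12:40 start K → 1
13:25 start L → 2
14:05 end K → 1
14:10 end L → 0
15:10 start M → 1
15:40 end M → 0
17:30 start N → 1
17:40 start O → 2
18:05 start P → 3
18:30 end N → 2
19:00 end O → 1
19:20 end P → 0
Peak is 3, at 18:05 (N, O, P).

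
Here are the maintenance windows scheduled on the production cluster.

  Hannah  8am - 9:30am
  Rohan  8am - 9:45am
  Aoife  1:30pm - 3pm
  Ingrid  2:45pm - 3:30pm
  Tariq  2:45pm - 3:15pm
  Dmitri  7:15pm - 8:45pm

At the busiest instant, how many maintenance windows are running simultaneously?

Sweep the timeline, counting +1 at each start and −1 at each end (ends before starts at a tie):
8am start Hannah → 1
8am start Rohan → 2
9:30am end Hannah → 1
9:45am end Rohan → 0
1:30pm start Aoife → 1
2:45pm start Ingrid → 2
2:45pm start Tariq → 3
3pm end Aoife → 2
3:15pm end Tariq → 1
3:30pm end Ingrid → 0
7:15pm start Dmitri → 1
8:45pm end Dmitri → 0
Peak is 3, at 2:45pm (Aoife, Ingrid, Tariq).

3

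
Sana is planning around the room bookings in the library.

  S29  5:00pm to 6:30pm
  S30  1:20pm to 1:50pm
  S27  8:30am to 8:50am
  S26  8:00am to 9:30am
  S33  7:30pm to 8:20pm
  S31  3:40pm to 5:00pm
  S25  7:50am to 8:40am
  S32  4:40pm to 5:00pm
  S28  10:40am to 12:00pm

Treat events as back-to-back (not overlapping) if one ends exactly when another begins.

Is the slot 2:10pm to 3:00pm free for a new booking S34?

Yes — the slot is free

S25: ends 8:40am at or before S34 starts 2:10pm → clear.
S26: ends 9:30am at or before S34 starts 2:10pm → clear.
S27: ends 8:50am at or before S34 starts 2:10pm → clear.
S28: ends 12:00pm at or before S34 starts 2:10pm → clear.
S30: ends 1:50pm at or before S34 starts 2:10pm → clear.
S31: starts 3:40pm at or after S34 ends 3:00pm → clear.
S32: starts 4:40pm at or after S34 ends 3:00pm → clear.
S29: starts 5:00pm at or after S34 ends 3:00pm → clear.
S33: starts 7:30pm at or after S34 ends 3:00pm → clear.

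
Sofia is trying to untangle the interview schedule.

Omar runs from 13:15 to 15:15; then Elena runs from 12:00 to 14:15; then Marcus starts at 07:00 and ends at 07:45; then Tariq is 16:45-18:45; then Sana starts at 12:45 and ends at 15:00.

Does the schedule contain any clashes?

Check each pair: they overlap iff neither finishes before the other starts.
Sorted by start: Marcus, Elena, Sana, Omar, Tariq.
Elena starts after Marcus ends, so nothing later overlaps Marcus either.
Sana starts before Elena ends → Elena and Sana overlap.
That's a conflict, so the schedule is not conflict-free.

Yes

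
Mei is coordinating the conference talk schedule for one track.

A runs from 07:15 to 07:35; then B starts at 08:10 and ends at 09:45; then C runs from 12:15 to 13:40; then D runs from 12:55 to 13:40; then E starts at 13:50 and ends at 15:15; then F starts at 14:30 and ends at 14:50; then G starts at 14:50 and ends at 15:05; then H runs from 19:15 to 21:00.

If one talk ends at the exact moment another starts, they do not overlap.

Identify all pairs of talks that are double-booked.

C & D, E & F, E & G

Sorted by start: A, B, C, D, E, F, G, H.
B starts after A ends, so nothing later overlaps A either.
C starts after B ends, so nothing later overlaps B either.
D starts before C ends → C and D overlap.
E starts after C ends, so nothing later overlaps C either.
E starts after D ends, so nothing later overlaps D either.
F starts before E ends → E and F overlap.
G starts before E ends → E and G overlap.
H starts after E ends.
G starts exactly when F ends (back-to-back, no overlap), so nothing later overlaps F either.
H starts after G ends.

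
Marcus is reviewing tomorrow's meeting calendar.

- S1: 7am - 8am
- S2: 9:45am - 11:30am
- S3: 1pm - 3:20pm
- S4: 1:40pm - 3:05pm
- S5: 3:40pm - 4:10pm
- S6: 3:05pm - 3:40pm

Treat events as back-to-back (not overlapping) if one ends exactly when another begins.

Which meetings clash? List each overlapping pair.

S3 & S4, S3 & S6

Sorted by start: S1, S2, S3, S4, S6, S5.
S2 starts after S1 ends; S1 is clear from here.
S3 starts after S2 ends; S2 is clear from here.
S4 starts before S3 ends → S3 and S4 overlap.
S6 starts before S3 ends → S3 and S6 overlap.
S5 starts after S3 ends.
S6 starts exactly when S4 ends (back-to-back, no overlap); S4 is clear from here.
S5 starts exactly when S6 ends (back-to-back, no overlap).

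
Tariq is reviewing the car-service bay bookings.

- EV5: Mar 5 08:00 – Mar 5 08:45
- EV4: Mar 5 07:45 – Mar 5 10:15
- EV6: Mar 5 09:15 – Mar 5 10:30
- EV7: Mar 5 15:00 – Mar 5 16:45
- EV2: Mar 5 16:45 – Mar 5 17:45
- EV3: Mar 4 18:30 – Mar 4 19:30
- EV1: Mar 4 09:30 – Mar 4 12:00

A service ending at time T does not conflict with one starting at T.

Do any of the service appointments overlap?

Yes

Sorted by start: EV1, EV3, EV4, EV5, EV6, EV7, EV2.
EV3 starts after EV1 ends, so EV1 has no further overlaps.
EV4 starts after EV3 ends, so EV3 has no further overlaps.
EV5 starts before EV4 ends → EV4 and EV5 overlap.
That's a conflict, so the schedule is not conflict-free.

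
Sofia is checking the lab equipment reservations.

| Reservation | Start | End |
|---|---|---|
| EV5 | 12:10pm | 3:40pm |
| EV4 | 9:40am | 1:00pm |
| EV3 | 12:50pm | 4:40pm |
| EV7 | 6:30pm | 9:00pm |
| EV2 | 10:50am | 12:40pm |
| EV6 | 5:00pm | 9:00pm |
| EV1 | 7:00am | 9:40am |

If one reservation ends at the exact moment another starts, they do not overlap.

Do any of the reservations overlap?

Yes

Sorted by start: EV1, EV4, EV2, EV5, EV3, EV6, EV7.
EV4 starts exactly when EV1 ends (back-to-back, no overlap), so nothing later overlaps EV1 either.
EV2 starts before EV4 ends → EV4 and EV2 overlap.
That's a conflict, so the schedule is not conflict-free.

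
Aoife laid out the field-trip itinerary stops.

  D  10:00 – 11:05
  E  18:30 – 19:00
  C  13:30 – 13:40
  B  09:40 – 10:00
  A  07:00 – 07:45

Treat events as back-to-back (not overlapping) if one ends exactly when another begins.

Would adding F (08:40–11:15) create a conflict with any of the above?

Yes — it overlaps B, D

A: ends 07:45 at or before F starts 08:40 → clear.
B: starts 09:40 before F ends 11:15, and ends 10:00 after F starts 08:40 → overlap.
D: starts 10:00 before F ends 11:15, and ends 11:05 after F starts 08:40 → overlap.
C: starts 13:30 at or after F ends 11:15 → clear.
E: starts 18:30 at or after F ends 11:15 → clear.
F overlaps B, D.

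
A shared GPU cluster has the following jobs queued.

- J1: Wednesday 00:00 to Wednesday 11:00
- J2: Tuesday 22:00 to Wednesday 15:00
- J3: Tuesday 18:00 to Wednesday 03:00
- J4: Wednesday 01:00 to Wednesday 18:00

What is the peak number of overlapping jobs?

Sweep the timeline, counting +1 at each start and −1 at each end (ends before starts at a tie):
Tuesday 18:00 start J3 → 1
Tuesday 22:00 start J2 → 2
Wednesday 00:00 start J1 → 3
Wednesday 01:00 start J4 → 4
Wednesday 03:00 end J3 → 3
Wednesday 11:00 end J1 → 2
Wednesday 15:00 end J2 → 1
Wednesday 18:00 end J4 → 0
Peak is 4, at Wednesday 01:00 (J1, J2, J3, J4).

4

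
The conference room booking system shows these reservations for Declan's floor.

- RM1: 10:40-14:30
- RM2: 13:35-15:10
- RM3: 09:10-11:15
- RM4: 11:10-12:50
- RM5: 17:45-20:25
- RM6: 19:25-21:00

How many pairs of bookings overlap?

5

Sorted by start: RM3, RM1, RM4, RM2, RM5, RM6.
RM1 starts before RM3 ends → RM3 and RM1 overlap.
RM4 starts before RM3 ends → RM3 and RM4 overlap.
RM2 starts after RM3 ends, so nothing later overlaps RM3 either.
RM4 starts before RM1 ends → RM1 and RM4 overlap.
RM2 starts before RM1 ends → RM1 and RM2 overlap.
RM5 starts after RM1 ends, so nothing later overlaps RM1 either.
RM2 starts after RM4 ends, so nothing later overlaps RM4 either.
RM5 starts after RM2 ends, so nothing later overlaps RM2 either.
RM6 starts before RM5 ends → RM5 and RM6 overlap.
Overlapping pairs: RM1 & RM2, RM1 & RM3, RM1 & RM4, RM3 & RM4, RM5 & RM6 — 5 in total.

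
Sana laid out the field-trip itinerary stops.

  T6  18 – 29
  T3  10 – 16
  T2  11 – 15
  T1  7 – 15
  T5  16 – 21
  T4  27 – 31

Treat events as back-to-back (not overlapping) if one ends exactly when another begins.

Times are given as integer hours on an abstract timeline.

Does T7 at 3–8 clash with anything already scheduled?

Yes — it overlaps T1

T1: starts 7 before T7 ends 8, and ends 15 after T7 starts 3 → overlap.
T3: starts 10 at or after T7 ends 8 → clear.
T2: starts 11 at or after T7 ends 8 → clear.
T5: starts 16 at or after T7 ends 8 → clear.
T6: starts 18 at or after T7 ends 8 → clear.
T4: starts 27 at or after T7 ends 8 → clear.
T7 overlaps T1.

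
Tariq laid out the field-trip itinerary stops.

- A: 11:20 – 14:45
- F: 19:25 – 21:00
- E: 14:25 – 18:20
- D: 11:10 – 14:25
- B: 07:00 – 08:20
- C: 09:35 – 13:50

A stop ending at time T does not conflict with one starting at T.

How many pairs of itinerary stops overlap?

Two intervals overlap when each starts before the other ends.
Sorted by start: B, C, D, A, E, F.
C starts after B ends — done with B.
D starts before C ends → C and D overlap.
A starts before C ends → C and A overlap.
E starts after C ends — done with C.
A starts before D ends → D and A overlap.
E starts exactly when D ends (back-to-back, no overlap) — done with D.
E starts before A ends → A and E overlap.
F starts after A ends.
F starts after E ends.
Overlapping pairs: A & C, A & D, A & E, C & D — 4 in total.

4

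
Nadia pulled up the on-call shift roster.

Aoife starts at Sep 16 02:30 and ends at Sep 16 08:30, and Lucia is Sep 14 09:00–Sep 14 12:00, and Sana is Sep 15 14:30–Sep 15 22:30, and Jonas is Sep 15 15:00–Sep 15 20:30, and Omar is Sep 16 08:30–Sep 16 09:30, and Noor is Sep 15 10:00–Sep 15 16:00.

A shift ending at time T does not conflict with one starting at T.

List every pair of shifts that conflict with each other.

Sorted by start: Lucia, Noor, Sana, Jonas, Aoife, Omar.
Noor starts after Lucia ends, so nothing later overlaps Lucia either.
Sana starts before Noor ends → Noor and Sana overlap.
Jonas starts before Noor ends → Noor and Jonas overlap.
Aoife starts after Noor ends, so nothing later overlaps Noor either.
Jonas starts before Sana ends → Sana and Jonas overlap.
Aoife starts after Sana ends, so nothing later overlaps Sana either.
Aoife starts after Jonas ends, so nothing later overlaps Jonas either.
Omar starts exactly when Aoife ends (back-to-back, no overlap).

Jonas & Noor, Jonas & Sana, Noor & Sana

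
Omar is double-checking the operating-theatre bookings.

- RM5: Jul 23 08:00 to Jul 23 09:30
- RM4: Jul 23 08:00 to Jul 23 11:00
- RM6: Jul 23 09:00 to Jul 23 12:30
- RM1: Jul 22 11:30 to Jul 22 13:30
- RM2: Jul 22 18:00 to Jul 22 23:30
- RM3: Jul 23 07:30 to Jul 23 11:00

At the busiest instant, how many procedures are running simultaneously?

4

Sweep the timeline, counting +1 at each start and −1 at each end (ends before starts at a tie):
Jul 22 11:30 start RM1 → 1
Jul 22 13:30 end RM1 → 0
Jul 22 18:00 start RM2 → 1
Jul 22 23:30 end RM2 → 0
Jul 23 07:30 start RM3 → 1
Jul 23 08:00 start RM4 → 2
Jul 23 08:00 start RM5 → 3
Jul 23 09:00 start RM6 → 4
Jul 23 09:30 end RM5 → 3
Jul 23 11:00 end RM3 → 2
Jul 23 11:00 end RM4 → 1
Jul 23 12:30 end RM6 → 0
Peak is 4, at Jul 23 09:00 (RM3, RM4, RM5, RM6).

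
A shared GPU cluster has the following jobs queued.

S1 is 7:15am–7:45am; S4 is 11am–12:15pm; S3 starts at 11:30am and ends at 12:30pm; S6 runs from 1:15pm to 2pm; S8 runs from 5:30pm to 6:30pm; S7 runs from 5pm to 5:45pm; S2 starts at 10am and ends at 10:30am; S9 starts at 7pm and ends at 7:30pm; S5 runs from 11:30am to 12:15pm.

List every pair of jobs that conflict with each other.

Sorted by start: S1, S2, S4, S3, S5, S6, S7, S8, S9.
S2 starts after S1 ends; S1 is clear from here.
S4 starts after S2 ends; S2 is clear from here.
S3 starts before S4 ends → S4 and S3 overlap.
S5 starts before S4 ends → S4 and S5 overlap.
S6 starts after S4 ends; S4 is clear from here.
S5 starts before S3 ends → S3 and S5 overlap.
S6 starts after S3 ends; S3 is clear from here.
S6 starts after S5 ends; S5 is clear from here.
S7 starts after S6 ends; S6 is clear from here.
S8 starts before S7 ends → S7 and S8 overlap.
S9 starts after S7 ends.
S9 starts after S8 ends.

S3 & S4, S3 & S5, S4 & S5, S7 & S8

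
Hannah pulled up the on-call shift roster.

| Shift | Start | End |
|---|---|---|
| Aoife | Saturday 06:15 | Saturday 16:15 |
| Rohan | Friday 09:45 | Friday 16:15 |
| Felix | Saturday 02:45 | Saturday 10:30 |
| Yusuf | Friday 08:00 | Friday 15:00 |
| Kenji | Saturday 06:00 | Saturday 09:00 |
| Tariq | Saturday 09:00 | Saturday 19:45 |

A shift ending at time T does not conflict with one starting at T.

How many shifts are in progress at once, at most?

3

Sweep the timeline, counting +1 at each start and −1 at each end (ends before starts at a tie):
Friday 08:00 start Yusuf → 1
Friday 09:45 start Rohan → 2
Friday 15:00 end Yusuf → 1
Friday 16:15 end Rohan → 0
Saturday 02:45 start Felix → 1
Saturday 06:00 start Kenji → 2
Saturday 06:15 start Aoife → 3
Saturday 09:00 end Kenji → 2
Saturday 09:00 start Tariq → 3
Saturday 10:30 end Felix → 2
Saturday 16:15 end Aoife → 1
Saturday 19:45 end Tariq → 0
Peak is 3, at Saturday 06:15 (Aoife, Felix, Kenji).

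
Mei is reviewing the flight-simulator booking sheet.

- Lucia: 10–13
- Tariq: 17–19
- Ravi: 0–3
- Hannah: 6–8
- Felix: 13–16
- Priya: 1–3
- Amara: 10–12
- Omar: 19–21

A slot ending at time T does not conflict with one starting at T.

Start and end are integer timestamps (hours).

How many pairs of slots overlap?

2

Sorted by start: Ravi, Priya, Hannah, Lucia, Amara, Felix, Tariq, Omar.
Priya starts before Ravi ends → Ravi and Priya overlap.
Hannah starts after Ravi ends, so nothing later overlaps Ravi either.
Hannah starts after Priya ends, so nothing later overlaps Priya either.
Lucia starts after Hannah ends, so nothing later overlaps Hannah either.
Amara starts before Lucia ends → Lucia and Amara overlap.
Felix starts exactly when Lucia ends (back-to-back, no overlap), so nothing later overlaps Lucia either.
Felix starts after Amara ends, so nothing later overlaps Amara either.
Tariq starts after Felix ends, so nothing later overlaps Felix either.
Omar starts exactly when Tariq ends (back-to-back, no overlap).
Overlapping pairs: Amara & Lucia, Priya & Ravi — 2 in total.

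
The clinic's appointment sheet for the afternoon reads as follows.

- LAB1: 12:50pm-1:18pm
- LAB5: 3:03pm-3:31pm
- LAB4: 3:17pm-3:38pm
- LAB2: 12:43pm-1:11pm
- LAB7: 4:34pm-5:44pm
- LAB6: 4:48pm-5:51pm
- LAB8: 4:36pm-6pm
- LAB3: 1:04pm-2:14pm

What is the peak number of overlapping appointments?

Sweep the timeline, counting +1 at each start and −1 at each end (ends before starts at a tie):
12:43pm start LAB2 → 1
12:50pm start LAB1 → 2
1:04pm start LAB3 → 3
1:11pm end LAB2 → 2
1:18pm end LAB1 → 1
2:14pm end LAB3 → 0
3:03pm start LAB5 → 1
3:17pm start LAB4 → 2
3:31pm end LAB5 → 1
3:38pm end LAB4 → 0
4:34pm start LAB7 → 1
4:36pm start LAB8 → 2
4:48pm start LAB6 → 3
5:44pm end LAB7 → 2
5:51pm end LAB6 → 1
6pm end LAB8 → 0
Peak is 3, at 1:04pm (LAB1, LAB2, LAB3).

3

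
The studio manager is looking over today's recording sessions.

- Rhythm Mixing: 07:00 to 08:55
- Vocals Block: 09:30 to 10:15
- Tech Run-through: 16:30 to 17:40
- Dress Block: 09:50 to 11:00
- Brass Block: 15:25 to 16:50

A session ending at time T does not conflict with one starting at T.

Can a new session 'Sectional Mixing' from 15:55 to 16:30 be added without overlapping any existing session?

No — it overlaps Brass Block

Rhythm Mixing: ends 08:55 at or before Sectional Mixing starts 15:55 → clear.
Vocals Block: ends 10:15 at or before Sectional Mixing starts 15:55 → clear.
Dress Block: ends 11:00 at or before Sectional Mixing starts 15:55 → clear.
Brass Block: starts 15:25 before Sectional Mixing ends 16:30, and ends 16:50 after Sectional Mixing starts 15:55 → overlap.
Tech Run-through: starts 16:30 at or after Sectional Mixing ends 16:30 → clear.
Sectional Mixing overlaps Brass Block.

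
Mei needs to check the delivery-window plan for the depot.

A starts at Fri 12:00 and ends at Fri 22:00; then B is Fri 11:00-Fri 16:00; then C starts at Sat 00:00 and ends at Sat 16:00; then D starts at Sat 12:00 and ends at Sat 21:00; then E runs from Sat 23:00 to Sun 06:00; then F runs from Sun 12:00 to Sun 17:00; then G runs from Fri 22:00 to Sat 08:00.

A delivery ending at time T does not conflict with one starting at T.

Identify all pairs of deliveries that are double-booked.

Two intervals overlap when each starts before the other ends.
Sorted by start: B, A, G, C, D, E, F.
A starts before B ends → B and A overlap.
G starts after B ends, so nothing later overlaps B either.
G starts exactly when A ends (back-to-back, no overlap), so nothing later overlaps A either.
C starts before G ends → G and C overlap.
D starts after G ends, so nothing later overlaps G either.
D starts before C ends → C and D overlap.
E starts after C ends, so nothing later overlaps C either.
E starts after D ends, so nothing later overlaps D either.
F starts after E ends.

A & B, C & D, C & G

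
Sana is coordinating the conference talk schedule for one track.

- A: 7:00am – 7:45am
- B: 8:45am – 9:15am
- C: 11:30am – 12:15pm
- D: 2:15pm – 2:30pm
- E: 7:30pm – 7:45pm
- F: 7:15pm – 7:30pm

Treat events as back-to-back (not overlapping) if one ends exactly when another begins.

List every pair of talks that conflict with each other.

no overlapping pairs

Check each pair: they overlap iff neither finishes before the other starts.
Sorted by start: A, B, C, D, F, E.
B starts after A ends; A is clear from here.
C starts after B ends; B is clear from here.
D starts after C ends; C is clear from here.
F starts after D ends; D is clear from here.
E starts exactly when F ends (back-to-back, no overlap).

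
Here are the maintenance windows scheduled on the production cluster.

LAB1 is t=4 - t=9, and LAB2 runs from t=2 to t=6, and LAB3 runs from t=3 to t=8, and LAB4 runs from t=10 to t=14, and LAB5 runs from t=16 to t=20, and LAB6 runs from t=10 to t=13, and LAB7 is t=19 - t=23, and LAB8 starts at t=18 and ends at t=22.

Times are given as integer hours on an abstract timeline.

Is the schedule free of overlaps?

Sorted by start: LAB2, LAB3, LAB1, LAB4, LAB6, LAB5, LAB8, LAB7.
LAB3 starts before LAB2 ends → LAB2 and LAB3 overlap.
That's a conflict, so the schedule is not conflict-free.

No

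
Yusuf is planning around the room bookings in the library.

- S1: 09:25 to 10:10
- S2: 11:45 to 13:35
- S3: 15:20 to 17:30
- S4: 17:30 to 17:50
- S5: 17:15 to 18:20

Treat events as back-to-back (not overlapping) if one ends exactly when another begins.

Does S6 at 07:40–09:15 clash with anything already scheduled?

No — it doesn't clash with anything

S1: starts 09:25 at or after S6 ends 09:15 → clear.
S2: starts 11:45 at or after S6 ends 09:15 → clear.
S3: starts 15:20 at or after S6 ends 09:15 → clear.
S5: starts 17:15 at or after S6 ends 09:15 → clear.
S4: starts 17:30 at or after S6 ends 09:15 → clear.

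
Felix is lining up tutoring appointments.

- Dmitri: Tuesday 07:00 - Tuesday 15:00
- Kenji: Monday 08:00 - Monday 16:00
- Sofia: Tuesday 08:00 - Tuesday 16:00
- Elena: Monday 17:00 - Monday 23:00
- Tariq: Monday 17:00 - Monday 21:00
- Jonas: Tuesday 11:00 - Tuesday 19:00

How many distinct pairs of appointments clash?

Sorted by start: Kenji, Elena, Tariq, Dmitri, Sofia, Jonas.
Elena starts after Kenji ends, so Kenji has no further overlaps.
Tariq starts before Elena ends → Elena and Tariq overlap.
Dmitri starts after Elena ends, so Elena has no further overlaps.
Dmitri starts after Tariq ends, so Tariq has no further overlaps.
Sofia starts before Dmitri ends → Dmitri and Sofia overlap.
Jonas starts before Dmitri ends → Dmitri and Jonas overlap.
Jonas starts before Sofia ends → Sofia and Jonas overlap.
Overlapping pairs: Dmitri & Jonas, Dmitri & Sofia, Elena & Tariq, Jonas & Sofia — 4 in total.

4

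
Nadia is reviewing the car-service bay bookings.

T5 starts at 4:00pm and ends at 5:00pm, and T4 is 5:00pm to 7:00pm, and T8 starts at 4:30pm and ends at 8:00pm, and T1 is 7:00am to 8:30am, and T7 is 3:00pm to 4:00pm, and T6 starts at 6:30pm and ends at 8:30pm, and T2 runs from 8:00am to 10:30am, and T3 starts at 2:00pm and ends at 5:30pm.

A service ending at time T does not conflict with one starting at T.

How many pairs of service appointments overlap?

9

Two intervals overlap when each starts before the other ends.
Sorted by start: T1, T2, T3, T7, T5, T8, T4, T6.
T2 starts before T1 ends → T1 and T2 overlap.
T3 starts after T1 ends — done with T1.
T3 starts after T2 ends — done with T2.
T7 starts before T3 ends → T3 and T7 overlap.
T5 starts before T3 ends → T3 and T5 overlap.
T8 starts before T3 ends → T3 and T8 overlap.
T4 starts before T3 ends → T3 and T4 overlap.
T6 starts after T3 ends.
T5 starts exactly when T7 ends (back-to-back, no overlap) — done with T7.
T8 starts before T5 ends → T5 and T8 overlap.
T4 starts exactly when T5 ends (back-to-back, no overlap) — done with T5.
T4 starts before T8 ends → T8 and T4 overlap.
T6 starts before T8 ends → T8 and T6 overlap.
T6 starts before T4 ends → T4 and T6 overlap.
Overlapping pairs: T1 & T2, T3 & T4, T3 & T5, T3 & T7, T3 & T8, T4 & T6, T4 & T8, T5 & T8, T6 & T8 — 9 in total.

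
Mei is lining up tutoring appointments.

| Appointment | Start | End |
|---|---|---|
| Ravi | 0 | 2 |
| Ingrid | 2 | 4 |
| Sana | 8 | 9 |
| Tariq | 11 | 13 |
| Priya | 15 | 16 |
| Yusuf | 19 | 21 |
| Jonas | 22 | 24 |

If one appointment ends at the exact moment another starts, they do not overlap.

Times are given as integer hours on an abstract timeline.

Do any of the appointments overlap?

Sorted by start: Ravi, Ingrid, Sana, Tariq, Priya, Yusuf, Jonas.
Ingrid starts exactly when Ravi ends (back-to-back, no overlap); Ravi is clear from here.
Sana starts after Ingrid ends; Ingrid is clear from here.
Tariq starts after Sana ends; Sana is clear from here.
Priya starts after Tariq ends; Tariq is clear from here.
Yusuf starts after Priya ends; Priya is clear from here.
Jonas starts after Yusuf ends.
Every pair is clear; the schedule has no overlaps.

No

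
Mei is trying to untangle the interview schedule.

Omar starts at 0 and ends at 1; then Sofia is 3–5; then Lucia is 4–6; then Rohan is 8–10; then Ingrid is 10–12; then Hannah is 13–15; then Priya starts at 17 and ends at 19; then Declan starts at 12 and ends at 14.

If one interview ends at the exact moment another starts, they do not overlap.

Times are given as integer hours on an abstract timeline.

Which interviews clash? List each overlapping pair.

Sorted by start: Omar, Sofia, Lucia, Rohan, Ingrid, Declan, Hannah, Priya.
Sofia starts after Omar ends — done with Omar.
Lucia starts before Sofia ends → Sofia and Lucia overlap.
Rohan starts after Sofia ends — done with Sofia.
Rohan starts after Lucia ends — done with Lucia.
Ingrid starts exactly when Rohan ends (back-to-back, no overlap) — done with Rohan.
Declan starts exactly when Ingrid ends (back-to-back, no overlap) — done with Ingrid.
Hannah starts before Declan ends → Declan and Hannah overlap.
Priya starts after Declan ends.
Priya starts after Hannah ends.

Declan & Hannah, Lucia & Sofia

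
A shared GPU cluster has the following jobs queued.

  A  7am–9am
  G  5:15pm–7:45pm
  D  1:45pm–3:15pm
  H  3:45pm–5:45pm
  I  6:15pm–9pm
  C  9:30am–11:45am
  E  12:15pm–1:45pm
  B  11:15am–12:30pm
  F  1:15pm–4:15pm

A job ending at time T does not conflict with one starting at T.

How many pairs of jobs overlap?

Two intervals overlap when each starts before the other ends.
Sorted by start: A, C, B, E, F, D, H, G, I.
C starts after A ends — done with A.
B starts before C ends → C and B overlap.
E starts after C ends — done with C.
E starts before B ends → B and E overlap.
F starts after B ends — done with B.
F starts before E ends → E and F overlap.
D starts exactly when E ends (back-to-back, no overlap) — done with E.
D starts before F ends → F and D overlap.
H starts before F ends → F and H overlap.
G starts after F ends — done with F.
H starts after D ends — done with D.
G starts before H ends → H and G overlap.
I starts after H ends.
I starts before G ends → G and I overlap.
Overlapping pairs: B & C, B & E, D & F, E & F, F & H, G & H, G & I — 7 in total.

7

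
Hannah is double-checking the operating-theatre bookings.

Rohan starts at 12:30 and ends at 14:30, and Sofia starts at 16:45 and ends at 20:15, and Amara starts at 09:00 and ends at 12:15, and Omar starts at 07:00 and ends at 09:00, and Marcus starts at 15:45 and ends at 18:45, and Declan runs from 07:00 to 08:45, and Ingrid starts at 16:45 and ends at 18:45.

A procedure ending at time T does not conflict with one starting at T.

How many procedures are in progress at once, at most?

3

Walk through starts and ends in time order (an end at T is processed before a start at T):
07:00 start Declan → 1
07:00 start Omar → 2
08:45 end Declan → 1
09:00 end Omar → 0
09:00 start Amara → 1
12:15 end Amara → 0
12:30 start Rohan → 1
14:30 end Rohan → 0
15:45 start Marcus → 1
16:45 start Ingrid → 2
16:45 start Sofia → 3
18:45 end Ingrid → 2
18:45 end Marcus → 1
20:15 end Sofia → 0
Peak is 3, at 16:45 (Ingrid, Marcus, Sofia).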